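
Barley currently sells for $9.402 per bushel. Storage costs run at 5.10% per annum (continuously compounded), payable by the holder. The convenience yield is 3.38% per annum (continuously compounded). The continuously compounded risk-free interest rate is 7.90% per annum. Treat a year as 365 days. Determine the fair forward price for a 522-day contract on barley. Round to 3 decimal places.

Net carry = r + u − y = 0.0790 + 0.0510 − 0.0338 = 0.0962
F = S·e^((r+u−y)T) = 9.402 · e^(0.0962 × 522/365) = 9.402 · e^0.137579
= 9.402 × 1.147492 = $10.789 per bushel

$10.789 per bushel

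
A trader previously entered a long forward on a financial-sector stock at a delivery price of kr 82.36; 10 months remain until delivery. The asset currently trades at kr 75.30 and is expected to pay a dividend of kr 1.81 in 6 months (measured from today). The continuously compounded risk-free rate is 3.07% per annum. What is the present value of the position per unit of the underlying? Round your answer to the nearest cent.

PV(remaining dividends) I = 1.81·e^(−0.0307·6/12) = 1.7824
Current forward F = (S − I)·e^(rT) = (75.30 − 1.7824)·e^(0.0307·10/12) = 73.5176 × 1.025913 = 75.4227
Value (long) = (F − K)·e^(−rT) = (75.4227 − 82.36) × 0.974741 = -6.7621
Value = -kr 6.76

-kr 6.76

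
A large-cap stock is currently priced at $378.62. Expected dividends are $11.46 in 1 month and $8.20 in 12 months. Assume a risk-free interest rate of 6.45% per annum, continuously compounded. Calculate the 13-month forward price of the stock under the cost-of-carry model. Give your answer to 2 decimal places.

PV(dividends) I = 11.46·e^(−0.0645·1/12) + 8.20·e^(−0.0645·12/12)
I = 11.3986 + 7.6878 = 19.0864
F = (S − I)·e^(rT) = (378.62 − 19.0864) · e^(0.0645·13/12)
= 359.5336 · e^0.069875 = 359.5336 × 1.072374 = $385.55

$385.55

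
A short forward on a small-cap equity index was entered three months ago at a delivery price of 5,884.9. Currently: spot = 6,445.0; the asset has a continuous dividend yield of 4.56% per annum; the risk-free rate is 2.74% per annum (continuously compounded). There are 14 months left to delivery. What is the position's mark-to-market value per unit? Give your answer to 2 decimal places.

Current fair forward for the remaining 14 months: F = S·e^((r − q)·T), (r − q) = 0.0274 − 0.0456 = -0.0182
F = 6445.0 · e^(-0.0182 × 14/12) = 6445.0 × 0.97899051 = 6309.5938
Value of long forward = (F − K)·e^(−rT) = (6309.5938 − 5884.9) · e^(−0.0274·14/12)
= 424.6938 × 0.96853887 = 411.33
Short position value = −(long value) = -411.33

-411.33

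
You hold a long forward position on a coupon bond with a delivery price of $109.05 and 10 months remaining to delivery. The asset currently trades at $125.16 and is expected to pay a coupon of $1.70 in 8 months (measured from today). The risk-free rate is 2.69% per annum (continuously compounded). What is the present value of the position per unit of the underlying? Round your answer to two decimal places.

PV(remaining coupons) I = 1.70·e^(−0.0269·8/12) = 1.6698
Current forward F = (S − I)·e^(rT) = (125.16 − 1.6698)·e^(0.0269·10/12) = 123.4902 × 1.022670 = 126.2897
Value (long) = (F − K)·e^(−rT) = (126.2897 − 109.05) × 0.977833 = 16.8575
Value = $16.86

$16.86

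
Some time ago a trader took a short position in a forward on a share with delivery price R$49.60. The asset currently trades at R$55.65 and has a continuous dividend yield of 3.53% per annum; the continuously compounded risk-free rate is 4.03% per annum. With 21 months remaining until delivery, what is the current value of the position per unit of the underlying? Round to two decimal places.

-R$6.09

Current fair forward for the remaining 21 months: F = S·e^((r − q)·T), (r − q) = 0.0403 − 0.0353 = 0.0050
F = 55.65 · e^(0.0050 × 21/12) = 55.65 × 1.008788 = 56.1391
Value of long forward = (F − K)·e^(−rT) = (56.1391 − 49.60) · e^(−0.0403·21/12)
= 6.5391 × 0.931904 = 6.09
Short position value = −(long value) = -R$6.09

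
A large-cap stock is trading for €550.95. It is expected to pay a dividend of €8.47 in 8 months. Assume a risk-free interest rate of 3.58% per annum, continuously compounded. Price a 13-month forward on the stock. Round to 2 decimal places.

€564.14

PV(dividends) I = 8.47·e^(−0.0358·8/12)
I = 8.2702
F = (S − I)·e^(rT) = (550.95 − 8.2702) · e^(0.0358·13/12)
= 542.6798 · e^0.038783 = 542.6798 × 1.039545 = €564.14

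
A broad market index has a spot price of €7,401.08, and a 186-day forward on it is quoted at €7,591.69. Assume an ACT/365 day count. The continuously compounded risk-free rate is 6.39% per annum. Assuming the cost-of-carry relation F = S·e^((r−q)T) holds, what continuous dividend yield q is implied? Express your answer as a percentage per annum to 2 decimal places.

1.40%

From F = S·e^((r−q)T): (r − q) = ln(F/S)/T
ln(7591.69/7401.08) = ln(1.025754) = 0.025428
(r − q) = 0.025428 / (186/365) = 0.049899
q = r − ln(F/S)/T = 0.0639 − 0.049899 = 0.014001
q = 1.40%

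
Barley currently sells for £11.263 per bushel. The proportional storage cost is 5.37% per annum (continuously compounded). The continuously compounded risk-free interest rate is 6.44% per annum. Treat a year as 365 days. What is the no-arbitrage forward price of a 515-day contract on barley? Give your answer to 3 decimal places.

Net carry = r + u − y = 0.0644 + 0.0537 − 0.0000 = 0.1181
F = S·e^((r+u−y)T) = 11.263 · e^(0.1181 × 515/365) = 11.263 · e^0.166634
= 11.263 × 1.181322 = £13.305 per bushel

£13.305 per bushel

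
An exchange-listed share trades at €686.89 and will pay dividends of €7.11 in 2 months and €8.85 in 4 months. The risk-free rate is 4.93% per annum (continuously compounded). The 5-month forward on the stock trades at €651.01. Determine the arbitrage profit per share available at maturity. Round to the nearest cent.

€34.05 per share

PV(dividends) I = 7.11·e^(−0.0493·2/12) + 8.85·e^(−0.0493·4/12) = 15.7576
Fair forward F* = (S − I)·e^(rT) = (686.89 − 15.7576)·e^0.020542 = 671.1324 × 1.020754 = 685.0611
Market €651.01 < fair 685.0611: forward underpriced → reverse cash-and-carry (short the stock, invest proceeds at r, pay the dividends, go long the forward).
Profit at T = |F_mkt − F*| = |651.01 − 685.0611| = €34.05 per share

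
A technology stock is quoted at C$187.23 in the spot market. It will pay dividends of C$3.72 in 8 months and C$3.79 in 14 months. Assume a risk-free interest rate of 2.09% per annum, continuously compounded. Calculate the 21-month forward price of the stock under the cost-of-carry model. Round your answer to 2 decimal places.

C$186.56

PV(dividends) I = 3.72·e^(−0.0209·8/12) + 3.79·e^(−0.0209·14/12)
I = 3.6685 + 3.6987 = 7.3672
F = (S − I)·e^(rT) = (187.23 − 7.3672) · e^(0.0209·21/12)
= 179.8628 · e^0.036575 = 179.8628 × 1.037252 = C$186.56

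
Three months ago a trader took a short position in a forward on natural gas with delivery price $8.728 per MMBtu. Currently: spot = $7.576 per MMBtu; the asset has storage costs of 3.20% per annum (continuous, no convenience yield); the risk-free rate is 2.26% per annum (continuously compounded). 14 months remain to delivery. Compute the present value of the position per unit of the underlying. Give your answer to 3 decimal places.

$0.637 per MMBtu

Current fair forward for the remaining 14 months: F = S·e^((r + u)·T), (r + u) = 0.0226 + 0.0320 = 0.0546
F = 7.576 · e^(0.0546 × 14/12) = 7.576 × 1.065773 = 8.0743
Value of long forward = (F − K)·e^(−rT) = (8.0743 − 8.728) · e^(−0.0226·14/12)
= -0.6537 × 0.973978 = -0.637
Short position value = −(long value) = $0.637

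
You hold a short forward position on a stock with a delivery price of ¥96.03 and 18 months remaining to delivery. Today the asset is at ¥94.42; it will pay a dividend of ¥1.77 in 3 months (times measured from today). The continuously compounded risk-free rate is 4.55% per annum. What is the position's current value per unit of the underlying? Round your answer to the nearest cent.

-¥2.98

PV(remaining dividends) I = 1.77·e^(−0.0455·3/12) = 1.7500
Current forward F = (S − I)·e^(rT) = (94.42 − 1.7500)·e^(0.0455·18/12) = 92.6700 × 1.070633 = 99.2156
Value (long) = (F − K)·e^(−rT) = (99.2156 − 96.03) × 0.934027 = 2.9754
Short position value = −(long value) = -¥2.98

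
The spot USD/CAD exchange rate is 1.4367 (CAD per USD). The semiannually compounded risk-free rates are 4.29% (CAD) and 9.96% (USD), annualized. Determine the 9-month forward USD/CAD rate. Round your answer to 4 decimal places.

1.3789

By covered interest parity, F = S · (1+r_CAD/2)^(2T) / (1+r_USD/2)^(2T)
= 1.4367 × 1.032347 / 1.075622 = 1.4367 × 0.959767
F = 1.3789 CAD per USD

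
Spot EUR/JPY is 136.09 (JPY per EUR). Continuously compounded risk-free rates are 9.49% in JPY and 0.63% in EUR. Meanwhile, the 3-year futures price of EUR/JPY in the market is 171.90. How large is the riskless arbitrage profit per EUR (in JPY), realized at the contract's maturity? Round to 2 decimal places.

5.63 per EUR (in JPY)

Fair futures: F* = S·e^(carry·T), with carry = (r_JPY − r_EUR) = 0.0949 − 0.0063 = 0.0886
F* = 136.09 · e^(0.0886 × 3) = 136.09 · e^0.265800 = 136.09 × 1.304474 = 177.5259
Market 171.90 < fair 177.5259: forward underpriced → reverse cash-and-carry (short spot, go long the forward).
At maturity, profit = |F_mkt − F*| = |171.90 − 177.5259| = 5.63 per EUR (in JPY)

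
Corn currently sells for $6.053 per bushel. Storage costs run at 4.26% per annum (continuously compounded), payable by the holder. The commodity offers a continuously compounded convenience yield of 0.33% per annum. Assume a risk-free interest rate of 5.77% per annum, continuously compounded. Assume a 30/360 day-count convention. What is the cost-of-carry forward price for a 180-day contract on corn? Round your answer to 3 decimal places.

Net carry = r + u − y = 0.0577 + 0.0426 − 0.0033 = 0.0970
F = S·e^((r+u−y)T) = 6.053 · e^(0.0970 × 180/360) = 6.053 · e^0.048500
= 6.053 × 1.049695 = $6.354 per bushel

$6.354 per bushel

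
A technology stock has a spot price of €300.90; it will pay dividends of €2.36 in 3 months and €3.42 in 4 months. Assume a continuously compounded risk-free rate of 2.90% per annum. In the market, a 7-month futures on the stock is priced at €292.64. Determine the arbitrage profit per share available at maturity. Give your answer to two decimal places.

€7.57 per share

PV(dividends) I = 2.36·e^(−0.0290·3/12) + 3.42·e^(−0.0290·4/12) = 5.7301
Fair futures F* = (S − I)·e^(rT) = (300.90 − 5.7301)·e^0.016917 = 295.1699 × 1.017061 = 300.2058
Market €292.64 < fair 300.2058: forward underpriced → reverse cash-and-carry (short the stock, invest proceeds at r, pay the dividends, go long the forward).
Profit at T = |F_mkt − F*| = |292.64 − 300.2058| = €7.57 per share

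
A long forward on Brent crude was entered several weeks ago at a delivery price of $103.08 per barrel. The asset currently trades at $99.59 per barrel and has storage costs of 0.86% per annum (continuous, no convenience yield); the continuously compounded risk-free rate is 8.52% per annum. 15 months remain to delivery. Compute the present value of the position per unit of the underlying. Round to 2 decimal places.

$8.00 per barrel

Current fair forward for the remaining 15 months: F = S·e^((r + u)·T), (r + u) = 0.0852 + 0.0086 = 0.0938
F = 99.59 · e^(0.0938 × 15/12) = 99.59 × 1.124400 = 111.9790
Value of long forward = (F − K)·e^(−rT) = (111.9790 − 103.08) · e^(−0.0852·15/12)
= 8.8990 × 0.898975 = 8.00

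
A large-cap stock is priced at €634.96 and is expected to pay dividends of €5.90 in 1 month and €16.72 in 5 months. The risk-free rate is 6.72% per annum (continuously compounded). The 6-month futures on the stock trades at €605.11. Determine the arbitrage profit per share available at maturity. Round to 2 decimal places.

€28.67 per share

PV(dividends) I = 5.90·e^(−0.0672·1/12) + 16.72·e^(−0.0672·5/12) = 22.1254
Fair futures F* = (S − I)·e^(rT) = (634.96 − 22.1254)·e^0.033600 = 612.8346 × 1.034171 = 633.7758
Market €605.11 < fair 633.7758: forward underpriced → reverse cash-and-carry (short the stock, invest proceeds at r, pay the dividends, go long the forward).
Profit at T = |F_mkt − F*| = |605.11 − 633.7758| = €28.67 per share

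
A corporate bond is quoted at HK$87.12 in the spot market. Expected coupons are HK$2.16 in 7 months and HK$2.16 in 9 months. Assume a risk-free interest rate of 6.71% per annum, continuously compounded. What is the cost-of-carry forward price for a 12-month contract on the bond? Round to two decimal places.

PV(coupons) I = 2.16·e^(−0.0671·7/12) + 2.16·e^(−0.0671·9/12)
I = 2.0771 + 2.0540 = 4.1311
F = (S − I)·e^(rT) = (87.12 − 4.1311) · e^(0.0671·12/12)
= 82.9889 · e^0.067100 = 82.9889 × 1.069402 = HK$88.75

HK$88.75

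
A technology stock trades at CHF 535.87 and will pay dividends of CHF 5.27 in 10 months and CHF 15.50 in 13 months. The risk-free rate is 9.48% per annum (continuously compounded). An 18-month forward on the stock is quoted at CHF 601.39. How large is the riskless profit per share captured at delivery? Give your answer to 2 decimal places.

PV(dividends) I = 5.27·e^(−0.0948·10/12) + 15.50·e^(−0.0948·13/12) = 18.8569
Fair forward F* = (S − I)·e^(rT) = (535.87 − 18.8569)·e^0.142200 = 517.0131 × 1.152807 = 596.0163
Market CHF 601.39 > fair 596.0163: forward overpriced → cash-and-carry (borrow at r, buy the stock and collect the dividends, short the forward).
Profit at T = |F_mkt − F*| = |601.39 − 596.0163| = CHF 5.37 per share

CHF 5.37 per share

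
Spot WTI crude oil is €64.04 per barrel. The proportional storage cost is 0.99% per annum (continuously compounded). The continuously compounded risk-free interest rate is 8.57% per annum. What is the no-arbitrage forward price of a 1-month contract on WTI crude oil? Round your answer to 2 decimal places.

Net carry = r + u − y = 0.0857 + 0.0099 − 0.0000 = 0.0956
F = S·e^((r+u−y)T) = 64.04 · e^(0.0956 × 1/12) = 64.04 · e^0.007967
= 64.04 × 1.007999 = €64.55 per barrel

€64.55 per barrel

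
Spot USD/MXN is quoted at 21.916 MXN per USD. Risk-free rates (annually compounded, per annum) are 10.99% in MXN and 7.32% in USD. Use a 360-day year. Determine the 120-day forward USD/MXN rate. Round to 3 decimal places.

22.163

By covered interest parity, F = S · (1+r_MXN)^T / (1+r_USD)^T
= 21.916 × 1.035368 / 1.023828 = 21.916 × 1.011271
F = 22.163 MXN per USD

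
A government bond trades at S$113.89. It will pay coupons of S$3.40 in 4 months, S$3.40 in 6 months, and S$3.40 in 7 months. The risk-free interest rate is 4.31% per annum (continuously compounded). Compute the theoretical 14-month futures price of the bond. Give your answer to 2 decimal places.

PV(coupons) I = 3.40·e^(−0.0431·4/12) + 3.40·e^(−0.0431·6/12) + 3.40·e^(−0.0431·7/12)
I = 3.3515 + 3.3275 + 3.3156 = 9.9946
F = (S − I)·e^(rT) = (113.89 − 9.9946) · e^(0.0431·14/12)
= 103.8954 · e^0.050283 = 103.8954 × 1.051569 = S$109.25

S$109.25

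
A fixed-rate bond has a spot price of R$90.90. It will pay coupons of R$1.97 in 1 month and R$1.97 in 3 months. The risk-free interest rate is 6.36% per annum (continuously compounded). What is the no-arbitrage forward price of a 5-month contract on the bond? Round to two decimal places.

PV(coupons) I = 1.97·e^(−0.0636·1/12) + 1.97·e^(−0.0636·3/12)
I = 1.9596 + 1.9389 = 3.8985
F = (S − I)·e^(rT) = (90.90 − 3.8985) · e^(0.0636·5/12)
= 87.0015 · e^0.026500 = 87.0015 × 1.026854 = R$89.34

R$89.34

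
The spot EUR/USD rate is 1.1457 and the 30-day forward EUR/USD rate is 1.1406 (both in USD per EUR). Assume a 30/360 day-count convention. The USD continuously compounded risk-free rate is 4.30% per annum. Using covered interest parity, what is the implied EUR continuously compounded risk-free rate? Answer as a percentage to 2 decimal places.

9.65%

F = S·e^((r_USD − r_EUR)T) ⇒ r_EUR = r_USD − ln(F/S)/T
ln(1.1406/1.1457) = -0.004461; /(30/360) = -0.053532
r_EUR = 0.0430 + 0.053532 = 0.096532
r_EUR = 9.65%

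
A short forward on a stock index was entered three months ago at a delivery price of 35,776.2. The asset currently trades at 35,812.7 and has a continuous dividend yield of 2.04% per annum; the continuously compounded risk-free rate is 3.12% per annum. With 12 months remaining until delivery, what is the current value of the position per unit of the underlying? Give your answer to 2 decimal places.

-412.31

Current fair forward for the remaining 12 months: F = S·e^((r − q)·T), (r − q) = 0.0312 − 0.0204 = 0.0108
F = 35812.7 · e^(0.0108 × 12/12) = 35812.7 × 1.01085853 = 36201.5733
Value of long forward = (F − K)·e^(−rT) = (36201.5733 − 35776.2) · e^(−0.0312·12/12)
= 425.3733 × 0.96928170 = 412.31
Short position value = −(long value) = -412.31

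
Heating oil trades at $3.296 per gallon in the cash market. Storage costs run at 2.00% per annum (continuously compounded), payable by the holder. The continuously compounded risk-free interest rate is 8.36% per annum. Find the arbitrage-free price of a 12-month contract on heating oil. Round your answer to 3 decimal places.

Net carry = r + u − y = 0.0836 + 0.0200 − 0.0000 = 0.1036
F = S·e^((r+u−y)T) = 3.296 · e^(0.1036 × 12/12) = 3.296 · e^0.103600
= 3.296 × 1.109157 = $3.656 per gallon

$3.656 per gallon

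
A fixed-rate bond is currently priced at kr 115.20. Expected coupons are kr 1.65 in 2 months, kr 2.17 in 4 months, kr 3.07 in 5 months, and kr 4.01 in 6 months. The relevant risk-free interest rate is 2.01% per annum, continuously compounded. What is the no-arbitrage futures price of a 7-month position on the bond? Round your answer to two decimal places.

kr 105.62

PV(coupons) I = 1.65·e^(−0.0201·2/12) + 2.17·e^(−0.0201·4/12) + 3.07·e^(−0.0201·5/12) + 4.01·e^(−0.0201·6/12)
I = 1.6445 + 2.1555 + 3.0444 + 3.9699 = 10.8143
F = (S − I)·e^(rT) = (115.20 − 10.8143) · e^(0.0201·7/12)
= 104.3857 · e^0.011725 = 104.3857 × 1.011794 = kr 105.62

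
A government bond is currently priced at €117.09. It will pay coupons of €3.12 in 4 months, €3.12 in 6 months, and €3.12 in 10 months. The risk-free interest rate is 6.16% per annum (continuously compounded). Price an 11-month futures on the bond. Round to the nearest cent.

€114.32

PV(coupons) I = 3.12·e^(−0.0616·4/12) + 3.12·e^(−0.0616·6/12) + 3.12·e^(−0.0616·10/12)
I = 3.0566 + 3.0254 + 2.9639 = 9.0459
F = (S − I)·e^(rT) = (117.09 − 9.0459) · e^(0.0616·11/12)
= 108.0441 · e^0.056467 = 108.0441 × 1.058092 = €114.32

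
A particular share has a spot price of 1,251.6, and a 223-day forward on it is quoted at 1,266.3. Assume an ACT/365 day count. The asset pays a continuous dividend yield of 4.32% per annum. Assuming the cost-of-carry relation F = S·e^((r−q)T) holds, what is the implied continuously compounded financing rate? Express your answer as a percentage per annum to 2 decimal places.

6.23%

From F = S·e^((r−q)T): (r − q) = ln(F/S)/T
ln(1266.3/1251.6) = ln(1.011745) = 0.011677
(r − q) = 0.011677 / (223/365) = 0.019113
r = ln(F/S)/T + q = 0.019113 + 0.0432 = 0.062313
r = 6.23%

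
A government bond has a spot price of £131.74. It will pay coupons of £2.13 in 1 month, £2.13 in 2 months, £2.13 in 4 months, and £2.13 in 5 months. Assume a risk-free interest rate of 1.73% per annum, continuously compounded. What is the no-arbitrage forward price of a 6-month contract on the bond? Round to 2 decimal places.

PV(coupons) I = 2.13·e^(−0.0173·1/12) + 2.13·e^(−0.0173·2/12) + 2.13·e^(−0.0173·4/12) + 2.13·e^(−0.0173·5/12)
I = 2.1269 + 2.1239 + 2.1178 + 2.1147 = 8.4833
F = (S − I)·e^(rT) = (131.74 − 8.4833) · e^(0.0173·6/12)
= 123.2567 · e^0.008650 = 123.2567 × 1.008688 = £124.33

£124.33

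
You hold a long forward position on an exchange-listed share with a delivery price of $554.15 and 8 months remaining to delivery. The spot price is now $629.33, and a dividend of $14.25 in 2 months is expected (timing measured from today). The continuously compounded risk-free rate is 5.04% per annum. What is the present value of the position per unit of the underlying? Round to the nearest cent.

$79.36

PV(remaining dividends) I = 14.25·e^(−0.0504·2/12) = 14.1308
Current forward F = (S − I)·e^(rT) = (629.33 − 14.1308)·e^(0.0504·8/12) = 615.1992 × 1.034171 = 636.2212
Value (long) = (F − K)·e^(−rT) = (636.2212 − 554.15) × 0.966958 = 79.3594
Value = $79.36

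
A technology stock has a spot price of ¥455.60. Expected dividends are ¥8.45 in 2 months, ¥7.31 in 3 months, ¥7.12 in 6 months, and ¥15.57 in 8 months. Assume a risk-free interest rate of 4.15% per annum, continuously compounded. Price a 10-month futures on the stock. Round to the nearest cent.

PV(dividends) I = 8.45·e^(−0.0415·2/12) + 7.31·e^(−0.0415·3/12) + 7.12·e^(−0.0415·6/12) + 15.57·e^(−0.0415·8/12)
I = 8.3918 + 7.2346 + 6.9738 + 15.1451 = 37.7453
F = (S − I)·e^(rT) = (455.60 − 37.7453) · e^(0.0415·10/12)
= 417.8547 · e^0.034583 = 417.8547 × 1.035188 = ¥432.56

¥432.56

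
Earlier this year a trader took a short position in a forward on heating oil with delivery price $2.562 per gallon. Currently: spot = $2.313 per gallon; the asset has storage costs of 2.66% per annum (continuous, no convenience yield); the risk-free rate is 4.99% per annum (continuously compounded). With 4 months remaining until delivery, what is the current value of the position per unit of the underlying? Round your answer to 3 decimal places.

Current fair forward for the remaining 4 months: F = S·e^((r + u)·T), (r + u) = 0.0499 + 0.0266 = 0.0765
F = 2.313 · e^(0.0765 × 4/12) = 2.313 × 1.025828 = 2.3727
Value of long forward = (F − K)·e^(−rT) = (2.3727 − 2.562) · e^(−0.0499·4/12)
= -0.1893 × 0.983504 = -0.186
Short position value = −(long value) = $0.186

$0.186 per gallon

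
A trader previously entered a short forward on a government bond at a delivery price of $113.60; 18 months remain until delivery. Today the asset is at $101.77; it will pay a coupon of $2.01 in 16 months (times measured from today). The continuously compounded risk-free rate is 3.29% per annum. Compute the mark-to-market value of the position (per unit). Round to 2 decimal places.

PV(remaining coupons) I = 2.01·e^(−0.0329·16/12) = 1.9237
Current forward F = (S − I)·e^(rT) = (101.77 − 1.9237)·e^(0.0329·18/12) = 99.8463 × 1.050588 = 104.8973
Value (long) = (F − K)·e^(−rT) = (104.8973 − 113.60) × 0.951848 = -8.2836
Short position value = −(long value) = $8.28

$8.28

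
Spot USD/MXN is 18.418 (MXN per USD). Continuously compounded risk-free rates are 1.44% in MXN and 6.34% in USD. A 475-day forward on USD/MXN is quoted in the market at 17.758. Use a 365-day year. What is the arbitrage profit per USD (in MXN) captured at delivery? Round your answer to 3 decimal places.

0.478 per USD (in MXN)

Fair forward: F* = S·e^(carry·T), with carry = (r_MXN − r_USD) = 0.0144 − 0.0634 = -0.0490
F* = 18.418 · e^(-0.0490 × 475/365) = 18.418 · e^-0.063767 = 18.418 × 0.938224 = 17.2802
Market 17.758 > fair 17.2802: forward overpriced → cash-and-carry (buy spot, short the forward).
At maturity, profit = |F_mkt − F*| = |17.758 − 17.2802| = 0.478 per USD (in MXN)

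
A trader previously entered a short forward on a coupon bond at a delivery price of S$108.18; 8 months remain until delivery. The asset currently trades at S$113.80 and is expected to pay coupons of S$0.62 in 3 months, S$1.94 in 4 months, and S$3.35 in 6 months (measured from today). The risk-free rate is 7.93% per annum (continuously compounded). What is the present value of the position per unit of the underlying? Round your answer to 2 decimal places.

-S$5.47

PV(remaining coupons) I = 0.62·e^(−0.0793·3/12) + 1.94·e^(−0.0793·4/12) + 3.35·e^(−0.0793·6/12) = 5.7170
Current forward F = (S − I)·e^(rT) = (113.80 − 5.7170)·e^(0.0793·8/12) = 108.0830 × 1.054289 = 113.9507
Value (long) = (F − K)·e^(−rT) = (113.9507 − 108.18) × 0.948506 = 5.4735
Short position value = −(long value) = -S$5.47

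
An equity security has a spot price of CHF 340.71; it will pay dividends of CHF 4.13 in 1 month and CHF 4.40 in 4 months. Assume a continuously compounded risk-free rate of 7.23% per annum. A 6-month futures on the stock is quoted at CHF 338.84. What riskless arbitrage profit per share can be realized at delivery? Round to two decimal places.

PV(dividends) I = 4.13·e^(−0.0723·1/12) + 4.40·e^(−0.0723·4/12) = 8.4004
Fair futures F* = (S − I)·e^(rT) = (340.71 − 8.4004)·e^0.036150 = 332.3096 × 1.036811 = 344.5422
Market CHF 338.84 < fair 344.5422: forward underpriced → reverse cash-and-carry (short the stock, invest proceeds at r, pay the dividends, go long the forward).
Profit at T = |F_mkt − F*| = |338.84 − 344.5422| = CHF 5.70 per share

CHF 5.70 per share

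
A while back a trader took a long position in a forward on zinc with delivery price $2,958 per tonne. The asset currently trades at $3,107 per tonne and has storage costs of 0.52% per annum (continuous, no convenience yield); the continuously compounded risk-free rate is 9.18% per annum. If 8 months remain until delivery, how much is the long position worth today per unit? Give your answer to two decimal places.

Current fair forward for the remaining 8 months: F = S·e^((r + u)·T), (r + u) = 0.0918 + 0.0052 = 0.0970
F = 3107 · e^(0.0970 × 8/12) = 3107 × 1.06680336 = 3314.5580
Value of long forward = (F − K)·e^(−rT) = (3314.5580 − 2958) · e^(−0.0918·8/12)
= 356.5580 × 0.94063509 = 335.39

$335.39 per tonne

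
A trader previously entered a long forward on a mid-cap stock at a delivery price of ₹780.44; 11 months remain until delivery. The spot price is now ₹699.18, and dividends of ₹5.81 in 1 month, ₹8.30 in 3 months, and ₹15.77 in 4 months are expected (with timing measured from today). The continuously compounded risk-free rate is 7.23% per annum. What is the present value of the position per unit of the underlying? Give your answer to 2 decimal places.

-₹60.53

PV(remaining dividends) I = 5.81·e^(−0.0723·1/12) + 8.30·e^(−0.0723·3/12) + 15.77·e^(−0.0723·4/12) = 29.3209
Current forward F = (S − I)·e^(rT) = (699.18 − 29.3209)·e^(0.0723·11/12) = 669.8591 × 1.068521 = 715.7585
Value (long) = (F − K)·e^(−rT) = (715.7585 − 780.44) × 0.935873 = -60.5337
Value = -₹60.53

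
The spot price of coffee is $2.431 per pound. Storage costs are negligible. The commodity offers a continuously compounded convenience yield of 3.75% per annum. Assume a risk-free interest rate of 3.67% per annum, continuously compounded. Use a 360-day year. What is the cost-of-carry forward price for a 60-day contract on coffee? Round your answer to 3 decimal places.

$2.431 per pound

Net carry = r + u − y = 0.0367 + 0.0000 − 0.0375 = -0.0008
F = S·e^((r+u−y)T) = 2.431 · e^(-0.0008 × 60/360) = 2.431 · e^-0.000133
= 2.431 × 0.999867 = $2.431 per pound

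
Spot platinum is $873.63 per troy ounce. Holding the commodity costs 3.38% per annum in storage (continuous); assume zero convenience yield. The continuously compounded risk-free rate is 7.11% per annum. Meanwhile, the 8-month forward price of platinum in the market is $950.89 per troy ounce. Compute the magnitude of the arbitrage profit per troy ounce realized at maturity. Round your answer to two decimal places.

$13.98 per troy ounce

Fair forward: F* = S·e^(carry·T), with carry = (r + u) = 0.0711 + 0.0338 = 0.1049
F* = 873.63 · e^(0.1049 × 8/12) = 873.63 · e^0.069933 = 873.63 × 1.072436 = $936.9123
Market $950.89 > fair $936.9123: forward overpriced → cash-and-carry (buy spot, short the forward).
At maturity, profit = |F_mkt − F*| = |950.89 − 936.9123| = $13.98 per troy ounce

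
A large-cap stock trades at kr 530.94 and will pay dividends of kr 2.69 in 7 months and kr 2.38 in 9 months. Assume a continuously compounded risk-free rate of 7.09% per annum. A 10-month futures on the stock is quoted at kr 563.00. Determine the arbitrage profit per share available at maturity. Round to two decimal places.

kr 4.88 per share

PV(dividends) I = 2.69·e^(−0.0709·7/12) + 2.38·e^(−0.0709·9/12) = 4.8378
Fair futures F* = (S − I)·e^(rT) = (530.94 − 4.8378)·e^0.059083 = 526.1022 × 1.060863 = 558.1224
Market kr 563.00 > fair 558.1224: forward overpriced → cash-and-carry (borrow at r, buy the stock and collect the dividends, short the forward).
Profit at T = |F_mkt − F*| = |563.00 − 558.1224| = kr 4.88 per share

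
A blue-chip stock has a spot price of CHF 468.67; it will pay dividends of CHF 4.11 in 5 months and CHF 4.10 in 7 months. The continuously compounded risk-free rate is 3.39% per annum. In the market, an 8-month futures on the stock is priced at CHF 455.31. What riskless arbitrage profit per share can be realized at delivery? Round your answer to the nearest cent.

CHF 15.82 per share

PV(dividends) I = 4.11·e^(−0.0339·5/12) + 4.10·e^(−0.0339·7/12) = 8.0721
Fair futures F* = (S − I)·e^(rT) = (468.67 − 8.0721)·e^0.022600 = 460.5979 × 1.022857 = 471.1258
Market CHF 455.31 < fair 471.1258: forward underpriced → reverse cash-and-carry (short the stock, invest proceeds at r, pay the dividends, go long the forward).
Profit at T = |F_mkt − F*| = |455.31 − 471.1258| = CHF 15.82 per share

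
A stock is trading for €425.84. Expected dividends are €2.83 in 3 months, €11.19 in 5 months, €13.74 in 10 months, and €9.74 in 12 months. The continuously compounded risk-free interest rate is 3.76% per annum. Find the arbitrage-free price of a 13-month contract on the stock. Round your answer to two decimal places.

€405.51

PV(dividends) I = 2.83·e^(−0.0376·3/12) + 11.19·e^(−0.0376·5/12) + 13.74·e^(−0.0376·10/12) + 9.74·e^(−0.0376·12/12)
I = 2.8035 + 11.0161 + 13.3162 + 9.3806 = 36.5164
F = (S − I)·e^(rT) = (425.84 − 36.5164) · e^(0.0376·13/12)
= 389.3236 · e^0.040733 = 389.3236 × 1.041574 = €405.51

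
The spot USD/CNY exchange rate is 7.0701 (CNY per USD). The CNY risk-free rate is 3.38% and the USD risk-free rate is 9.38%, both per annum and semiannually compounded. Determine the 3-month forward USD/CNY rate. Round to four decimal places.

6.9681

By covered interest parity, F = S · (1+r_CNY/2)^(2T) / (1+r_USD/2)^(2T)
= 7.0701 × 1.008415 / 1.023181 = 7.0701 × 0.985569
F = 6.9681 CNY per USD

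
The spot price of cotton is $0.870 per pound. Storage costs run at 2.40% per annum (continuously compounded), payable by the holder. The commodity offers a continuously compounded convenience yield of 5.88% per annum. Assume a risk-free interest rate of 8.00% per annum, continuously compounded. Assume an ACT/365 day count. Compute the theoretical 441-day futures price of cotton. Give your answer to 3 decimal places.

$0.919 per pound

Net carry = r + u − y = 0.0800 + 0.0240 − 0.0588 = 0.0452
F = S·e^((r+u−y)T) = 0.870 · e^(0.0452 × 441/365) = 0.870 · e^0.054612
= 0.870 × 1.056131 = $0.919 per pound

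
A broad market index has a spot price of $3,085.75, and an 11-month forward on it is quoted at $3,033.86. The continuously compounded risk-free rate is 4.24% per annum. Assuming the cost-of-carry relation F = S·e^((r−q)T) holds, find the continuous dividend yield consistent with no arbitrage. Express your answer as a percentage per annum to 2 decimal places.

6.09%

From F = S·e^((r−q)T): (r − q) = ln(F/S)/T
ln(3033.86/3085.75) = ln(0.983184) = -0.016959
(r − q) = -0.016959 / (11/12) = -0.018501
q = r − ln(F/S)/T = 0.0424 + 0.018501 = 0.060901
q = 6.09%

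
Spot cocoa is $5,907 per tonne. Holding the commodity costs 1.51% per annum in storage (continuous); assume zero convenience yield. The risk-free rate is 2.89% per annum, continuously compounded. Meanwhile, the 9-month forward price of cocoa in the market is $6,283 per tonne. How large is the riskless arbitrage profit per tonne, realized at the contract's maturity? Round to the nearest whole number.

$178 per tonne

Fair forward: F* = S·e^(carry·T), with carry = (r + u) = 0.0289 + 0.0151 = 0.0440
F* = 5907 · e^(0.0440 × 9/12) = 5907 · e^0.033000 = 5907 × 1.033551 = $6105.1858
Market $6283 > fair $6105.1858: forward overpriced → cash-and-carry (buy spot, short the forward).
At maturity, profit = |F_mkt − F*| = |6283 − 6105.1858| = $178 per tonne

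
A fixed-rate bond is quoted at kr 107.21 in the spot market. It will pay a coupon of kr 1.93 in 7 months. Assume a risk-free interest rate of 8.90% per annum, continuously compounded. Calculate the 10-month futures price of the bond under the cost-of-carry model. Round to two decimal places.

kr 113.49

PV(coupons) I = 1.93·e^(−0.0890·7/12)
I = 1.8324
F = (S − I)·e^(rT) = (107.21 − 1.8324) · e^(0.0890·10/12)
= 105.3776 · e^0.074167 = 105.3776 × 1.076987 = kr 113.49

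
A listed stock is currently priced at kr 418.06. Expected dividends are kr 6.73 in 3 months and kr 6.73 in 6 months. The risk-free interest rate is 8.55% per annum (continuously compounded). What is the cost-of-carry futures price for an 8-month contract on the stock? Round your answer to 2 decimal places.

PV(dividends) I = 6.73·e^(−0.0855·3/12) + 6.73·e^(−0.0855·6/12)
I = 6.5877 + 6.4484 = 13.0361
F = (S − I)·e^(rT) = (418.06 − 13.0361) · e^(0.0855·8/12)
= 405.0239 · e^0.057000 = 405.0239 × 1.058656 = kr 428.78

kr 428.78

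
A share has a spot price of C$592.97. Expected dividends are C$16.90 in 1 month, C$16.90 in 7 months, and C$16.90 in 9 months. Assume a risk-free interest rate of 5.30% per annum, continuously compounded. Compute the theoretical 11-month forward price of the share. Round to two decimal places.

PV(dividends) I = 16.90·e^(−0.0530·1/12) + 16.90·e^(−0.0530·7/12) + 16.90·e^(−0.0530·9/12)
I = 16.8255 + 16.3855 + 16.2414 = 49.4524
F = (S − I)·e^(rT) = (592.97 − 49.4524) · e^(0.0530·11/12)
= 543.5176 · e^0.048583 = 543.5176 × 1.049783 = C$570.58

C$570.58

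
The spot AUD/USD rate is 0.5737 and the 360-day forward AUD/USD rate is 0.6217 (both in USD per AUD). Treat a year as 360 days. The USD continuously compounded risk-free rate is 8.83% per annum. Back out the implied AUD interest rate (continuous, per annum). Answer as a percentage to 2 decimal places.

F = S·e^((r_USD − r_AUD)T) ⇒ r_AUD = r_USD − ln(F/S)/T
ln(0.6217/0.5737) = 0.080351; /(360/360) = 0.080351
r_AUD = 0.0883 − 0.080351 = 0.007949
r_AUD = 0.79%

0.79%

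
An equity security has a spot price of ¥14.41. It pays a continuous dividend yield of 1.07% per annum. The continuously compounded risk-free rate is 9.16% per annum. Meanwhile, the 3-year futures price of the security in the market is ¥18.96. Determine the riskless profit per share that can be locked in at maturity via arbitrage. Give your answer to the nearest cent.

Fair futures: F* = S·e^(carry·T), with carry = (r − q) = 0.0916 − 0.0107 = 0.0809
F* = 14.41 · e^(0.0809 × 3) = 14.41 · e^0.242700 = 14.41 × 1.274686 = ¥18.3682
Market ¥18.96 > fair ¥18.3682: forward overpriced → cash-and-carry (buy spot, short the forward).
At maturity, profit = |F_mkt − F*| = |18.96 − 18.3682| = ¥0.59 per share

¥0.59 per share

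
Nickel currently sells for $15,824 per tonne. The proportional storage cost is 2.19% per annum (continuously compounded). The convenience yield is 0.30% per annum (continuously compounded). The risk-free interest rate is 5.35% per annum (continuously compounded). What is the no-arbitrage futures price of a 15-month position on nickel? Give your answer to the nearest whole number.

$17,323 per tonne

Net carry = r + u − y = 0.0535 + 0.0219 − 0.0030 = 0.0724
F = S·e^((r+u−y)T) = 15824 · e^(0.0724 × 15/12) = 15824 · e^0.090500
= 15824 × 1.094722 = $17,323 per tonne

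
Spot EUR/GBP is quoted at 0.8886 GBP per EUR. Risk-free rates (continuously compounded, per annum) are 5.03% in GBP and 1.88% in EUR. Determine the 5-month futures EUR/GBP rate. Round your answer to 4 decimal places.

0.9003

F = S·e^((r_GBP − r_EUR)T) = 0.8886 · e^((0.0503 − 0.0188) × 5/12)
= 0.8886 · e^0.013125 = 0.8886 × 1.013212
F = 0.9003 GBP per EUR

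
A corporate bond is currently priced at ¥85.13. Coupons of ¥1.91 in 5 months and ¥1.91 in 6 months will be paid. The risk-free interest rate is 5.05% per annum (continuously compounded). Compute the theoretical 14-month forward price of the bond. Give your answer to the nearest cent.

¥86.34

PV(coupons) I = 1.91·e^(−0.0505·5/12) + 1.91·e^(−0.0505·6/12)
I = 1.8702 + 1.8624 = 3.7326
F = (S − I)·e^(rT) = (85.13 − 3.7326) · e^(0.0505·14/12)
= 81.3974 · e^0.058917 = 81.3974 × 1.060687 = ¥86.34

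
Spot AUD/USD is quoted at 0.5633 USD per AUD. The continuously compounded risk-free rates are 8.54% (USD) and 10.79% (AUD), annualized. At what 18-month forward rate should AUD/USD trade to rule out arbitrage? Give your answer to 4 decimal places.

0.5446

F = S·e^((r_USD − r_AUD)T) = 0.5633 · e^((0.0854 − 0.1079) × 18/12)
= 0.5633 · e^-0.033750 = 0.5633 × 0.966813
F = 0.5446 USD per AUD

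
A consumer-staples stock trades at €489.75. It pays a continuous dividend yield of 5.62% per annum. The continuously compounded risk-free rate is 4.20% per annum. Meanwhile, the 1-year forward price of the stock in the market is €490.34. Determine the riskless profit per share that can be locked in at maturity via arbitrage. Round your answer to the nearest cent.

€7.50 per share

Fair forward: F* = S·e^(carry·T), with carry = (r − q) = 0.0420 − 0.0562 = -0.0142
F* = 489.75 · e^(-0.0142 × 1) = 489.75 · e^-0.014200 = 489.75 × 0.985900 = €482.8445
Market €490.34 > fair €482.8445: forward overpriced → cash-and-carry (buy spot, short the forward).
At maturity, profit = |F_mkt − F*| = |490.34 − 482.8445| = €7.50 per share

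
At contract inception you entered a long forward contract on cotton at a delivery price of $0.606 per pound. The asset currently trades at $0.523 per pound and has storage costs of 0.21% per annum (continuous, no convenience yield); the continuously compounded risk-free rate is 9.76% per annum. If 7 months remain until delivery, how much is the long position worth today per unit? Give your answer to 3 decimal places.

-$0.049 per pound

Current fair forward for the remaining 7 months: F = S·e^((r + u)·T), (r + u) = 0.0976 + 0.0021 = 0.0997
F = 0.523 · e^(0.0997 × 7/12) = 0.523 × 1.059883 = 0.5543
Value of long forward = (F − K)·e^(−rT) = (0.5543 − 0.606) · e^(−0.0976·7/12)
= -0.0517 × 0.944657 = -0.049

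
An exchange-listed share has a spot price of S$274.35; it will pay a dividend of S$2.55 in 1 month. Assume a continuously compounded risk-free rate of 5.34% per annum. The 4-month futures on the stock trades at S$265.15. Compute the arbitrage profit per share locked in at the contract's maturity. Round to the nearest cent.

PV(dividends) I = 2.55·e^(−0.0534·1/12) = 2.5387
Fair futures F* = (S − I)·e^(rT) = (274.35 − 2.5387)·e^0.017800 = 271.8113 × 1.017959 = 276.6928
Market S$265.15 < fair 276.6928: forward underpriced → reverse cash-and-carry (short the stock, invest proceeds at r, pay the dividends, go long the forward).
Profit at T = |F_mkt − F*| = |265.15 − 276.6928| = S$11.54 per share

S$11.54 per share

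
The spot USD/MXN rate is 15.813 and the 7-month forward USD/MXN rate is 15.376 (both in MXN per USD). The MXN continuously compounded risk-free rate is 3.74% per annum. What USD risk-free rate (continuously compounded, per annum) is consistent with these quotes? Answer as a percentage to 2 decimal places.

F = S·e^((r_MXN − r_USD)T) ⇒ r_USD = r_MXN − ln(F/S)/T
ln(15.376/15.813) = -0.028025; /(7/12) = -0.048043
r_USD = 0.0374 + 0.048043 = 0.085443
r_USD = 8.54%

8.54%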